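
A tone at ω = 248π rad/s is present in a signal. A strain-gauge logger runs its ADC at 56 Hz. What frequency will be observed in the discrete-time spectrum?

ω = 248π rad/s → f = ω/(2π) = 124 Hz.
124 Hz mod fs = 12 Hz.
12 Hz ≤ fs/2 = 28 Hz, appears at 12 Hz.

12 Hz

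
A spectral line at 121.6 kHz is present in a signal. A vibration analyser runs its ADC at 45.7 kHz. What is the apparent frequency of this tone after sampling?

121.6 kHz mod fs = 30.2 kHz.
30.2 kHz > fs/2 = 22.85 kHz, folds to fs − 30.2 kHz = 15.5 kHz.

15.5 kHz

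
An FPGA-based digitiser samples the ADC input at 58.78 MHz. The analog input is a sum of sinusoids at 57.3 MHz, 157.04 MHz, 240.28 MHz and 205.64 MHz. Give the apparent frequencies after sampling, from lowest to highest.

fs/2 = 29.39 MHz.
57.3 MHz > fs/2 = 29.39 MHz, folds to fs − 57.3 MHz = 1.48 MHz.
157.04 MHz mod fs = 39.48 MHz.
39.48 MHz > fs/2 = 29.39 MHz, folds to fs − 39.48 MHz = 19.3 MHz.
240.28 MHz mod fs = 5.16 MHz.
5.16 MHz ≤ fs/2 = 29.39 MHz, appears at 5.16 MHz.
205.64 MHz mod fs = 29.3 MHz.
29.3 MHz ≤ fs/2 = 29.39 MHz, appears at 29.3 MHz.
Distinct values: {1.48 MHz, 5.16 MHz, 19.3 MHz, 29.3 MHz}.

1.48 MHz, 5.16 MHz, 19.3 MHz, 29.3 MHz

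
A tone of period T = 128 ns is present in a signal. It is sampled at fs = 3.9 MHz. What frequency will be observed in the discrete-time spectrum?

T = 128 ns → f = 1/T = 7.8125 MHz.
7.8125 MHz mod fs = 0.0125 MHz.
0.0125 MHz ≤ fs/2 = 1.95 MHz, appears at 0.0125 MHz.

0.0125 MHz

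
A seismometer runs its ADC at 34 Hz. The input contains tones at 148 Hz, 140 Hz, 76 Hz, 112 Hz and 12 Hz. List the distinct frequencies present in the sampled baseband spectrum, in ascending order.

4 Hz, 8 Hz, 10 Hz, 12 Hz

fs/2 = 17 Hz.
148 Hz mod fs = 12 Hz.
12 Hz ≤ fs/2 = 17 Hz, appears at 12 Hz.
140 Hz mod fs = 4 Hz.
4 Hz ≤ fs/2 = 17 Hz, appears at 4 Hz.
76 Hz mod fs = 8 Hz.
8 Hz ≤ fs/2 = 17 Hz, appears at 8 Hz.
112 Hz mod fs = 10 Hz.
10 Hz ≤ fs/2 = 17 Hz, appears at 10 Hz.
12 Hz ≤ fs/2 = 17 Hz, passes unchanged.
Distinct values: {4 Hz, 8 Hz, 10 Hz, 12 Hz}.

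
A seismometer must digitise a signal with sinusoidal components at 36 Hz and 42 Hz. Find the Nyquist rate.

Highest-frequency component: 42 Hz.
Nyquist rate = 2 × 42 Hz = 84 Hz.

84 Hz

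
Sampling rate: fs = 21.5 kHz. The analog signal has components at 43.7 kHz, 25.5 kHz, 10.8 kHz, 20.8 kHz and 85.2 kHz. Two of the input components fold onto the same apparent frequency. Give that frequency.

0.7 kHz

fs/2 = 10.75 kHz.
43.7 kHz mod fs = 0.7 kHz.
0.7 kHz ≤ fs/2 = 10.75 kHz, appears at 0.7 kHz.
25.5 kHz mod fs = 4 kHz.
4 kHz ≤ fs/2 = 10.75 kHz, appears at 4 kHz.
10.8 kHz > fs/2 = 10.75 kHz, folds to fs − 10.8 kHz = 10.7 kHz.
20.8 kHz > fs/2 = 10.75 kHz, folds to fs − 20.8 kHz = 0.7 kHz.
85.2 kHz mod fs = 20.7 kHz.
20.7 kHz > fs/2 = 10.75 kHz, folds to fs − 20.7 kHz = 0.8 kHz.
20.8 kHz and 43.7 kHz both map to 0.7 kHz.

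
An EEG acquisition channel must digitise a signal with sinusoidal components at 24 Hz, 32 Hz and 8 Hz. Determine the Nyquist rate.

Highest-frequency component: 32 Hz.
Nyquist rate = 2 × 32 Hz = 64 Hz.

64 Hz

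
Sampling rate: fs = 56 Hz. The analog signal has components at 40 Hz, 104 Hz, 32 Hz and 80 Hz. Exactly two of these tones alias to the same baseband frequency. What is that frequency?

24 Hz

fs/2 = 28 Hz.
40 Hz > fs/2 = 28 Hz, folds to fs − 40 Hz = 16 Hz.
104 Hz mod fs = 48 Hz.
48 Hz > fs/2 = 28 Hz, folds to fs − 48 Hz = 8 Hz.
32 Hz > fs/2 = 28 Hz, folds to fs − 32 Hz = 24 Hz.
80 Hz mod fs = 24 Hz.
24 Hz ≤ fs/2 = 28 Hz, appears at 24 Hz.
32 Hz and 80 Hz both map to 24 Hz.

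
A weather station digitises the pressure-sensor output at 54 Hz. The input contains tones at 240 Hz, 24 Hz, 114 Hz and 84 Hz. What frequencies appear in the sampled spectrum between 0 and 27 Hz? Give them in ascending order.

6 Hz, 24 Hz

fs/2 = 27 Hz.
240 Hz mod fs = 24 Hz.
24 Hz ≤ fs/2 = 27 Hz, appears at 24 Hz.
24 Hz ≤ fs/2 = 27 Hz, passes unchanged.
114 Hz mod fs = 6 Hz.
6 Hz ≤ fs/2 = 27 Hz, appears at 6 Hz.
84 Hz mod fs = 30 Hz.
30 Hz > fs/2 = 27 Hz, folds to fs − 30 Hz = 24 Hz.
Distinct values: {6 Hz, 24 Hz}.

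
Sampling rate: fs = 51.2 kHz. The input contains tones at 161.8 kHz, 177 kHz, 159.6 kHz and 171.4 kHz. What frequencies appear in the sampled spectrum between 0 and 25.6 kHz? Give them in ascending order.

6 kHz, 8.2 kHz, 17.8 kHz, 23.4 kHz

fs/2 = 25.6 kHz.
161.8 kHz mod fs = 8.2 kHz.
8.2 kHz ≤ fs/2 = 25.6 kHz, appears at 8.2 kHz.
177 kHz mod fs = 23.4 kHz.
23.4 kHz ≤ fs/2 = 25.6 kHz, appears at 23.4 kHz.
159.6 kHz mod fs = 6 kHz.
6 kHz ≤ fs/2 = 25.6 kHz, appears at 6 kHz.
171.4 kHz mod fs = 17.8 kHz.
17.8 kHz ≤ fs/2 = 25.6 kHz, appears at 17.8 kHz.
Distinct values: {6 kHz, 8.2 kHz, 17.8 kHz, 23.4 kHz}.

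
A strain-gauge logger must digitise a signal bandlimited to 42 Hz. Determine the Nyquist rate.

84 Hz

Nyquist rate = 2 × 42 Hz = 84 Hz.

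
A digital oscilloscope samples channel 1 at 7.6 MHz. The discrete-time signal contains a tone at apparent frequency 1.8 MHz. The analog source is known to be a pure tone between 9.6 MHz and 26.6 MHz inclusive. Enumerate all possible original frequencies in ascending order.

Frequencies that alias to 1.8 MHz are k·fs ± 1.8 MHz for integer k ≥ 0.
k=0: 1.8 MHz.
k=1: 5.8 MHz, 9.4 MHz.
k=2: 13.4 MHz, 17 MHz.
k=3: 21 MHz, 24.6 MHz.
k=4: 28.6 MHz, 32.2 MHz.
Within [9.6 MHz, 26.6 MHz]: 13.4 MHz, 17 MHz, 21 MHz, 24.6 MHz.

13.4 MHz, 17 MHz, 21 MHz, 24.6 MHz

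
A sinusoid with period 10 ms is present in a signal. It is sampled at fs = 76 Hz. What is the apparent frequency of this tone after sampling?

24 Hz

T = 10 ms → f = 1/T = 100 Hz.
100 Hz mod fs = 24 Hz.
24 Hz ≤ fs/2 = 38 Hz, appears at 24 Hz.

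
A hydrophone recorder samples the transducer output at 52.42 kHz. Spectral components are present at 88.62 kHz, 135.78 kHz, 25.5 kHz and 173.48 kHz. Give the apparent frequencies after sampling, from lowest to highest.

fs/2 = 26.21 kHz.
88.62 kHz mod fs = 36.2 kHz.
36.2 kHz > fs/2 = 26.21 kHz, folds to fs − 36.2 kHz = 16.22 kHz.
135.78 kHz mod fs = 30.94 kHz.
30.94 kHz > fs/2 = 26.21 kHz, folds to fs − 30.94 kHz = 21.48 kHz.
25.5 kHz ≤ fs/2 = 26.21 kHz, passes unchanged.
173.48 kHz mod fs = 16.22 kHz.
16.22 kHz ≤ fs/2 = 26.21 kHz, appears at 16.22 kHz.
Distinct values: {16.22 kHz, 21.48 kHz, 25.5 kHz}.

16.22 kHz, 21.48 kHz, 25.5 kHz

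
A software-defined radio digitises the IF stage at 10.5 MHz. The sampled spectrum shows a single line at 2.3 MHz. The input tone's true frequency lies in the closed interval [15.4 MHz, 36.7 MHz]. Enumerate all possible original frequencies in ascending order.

18.7 MHz, 23.3 MHz, 29.2 MHz, 33.8 MHz

Frequencies that alias to 2.3 MHz are k·fs ± 2.3 MHz for integer k ≥ 0.
k=0: 2.3 MHz.
k=1: 8.2 MHz, 12.8 MHz.
k=2: 18.7 MHz, 23.3 MHz.
k=3: 29.2 MHz, 33.8 MHz.
k=4: 39.7 MHz, 44.3 MHz.
Within [15.4 MHz, 36.7 MHz]: 18.7 MHz, 23.3 MHz, 29.2 MHz, 33.8 MHz.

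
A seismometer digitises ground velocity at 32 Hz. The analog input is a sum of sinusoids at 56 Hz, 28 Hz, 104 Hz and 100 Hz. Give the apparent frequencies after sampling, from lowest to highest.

4 Hz, 8 Hz

fs/2 = 16 Hz.
56 Hz mod fs = 24 Hz.
24 Hz > fs/2 = 16 Hz, folds to fs − 24 Hz = 8 Hz.
28 Hz > fs/2 = 16 Hz, folds to fs − 28 Hz = 4 Hz.
104 Hz mod fs = 8 Hz.
8 Hz ≤ fs/2 = 16 Hz, appears at 8 Hz.
100 Hz mod fs = 4 Hz.
4 Hz ≤ fs/2 = 16 Hz, appears at 4 Hz.
Distinct values: {4 Hz, 8 Hz}.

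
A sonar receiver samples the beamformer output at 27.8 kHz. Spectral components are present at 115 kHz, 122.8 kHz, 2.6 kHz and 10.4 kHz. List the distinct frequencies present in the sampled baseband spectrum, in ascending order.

2.6 kHz, 3.8 kHz, 10.4 kHz, 11.6 kHz

fs/2 = 13.9 kHz.
115 kHz mod fs = 3.8 kHz.
3.8 kHz ≤ fs/2 = 13.9 kHz, appears at 3.8 kHz.
122.8 kHz mod fs = 11.6 kHz.
11.6 kHz ≤ fs/2 = 13.9 kHz, appears at 11.6 kHz.
2.6 kHz ≤ fs/2 = 13.9 kHz, passes unchanged.
10.4 kHz ≤ fs/2 = 13.9 kHz, passes unchanged.
Distinct values: {2.6 kHz, 3.8 kHz, 10.4 kHz, 11.6 kHz}.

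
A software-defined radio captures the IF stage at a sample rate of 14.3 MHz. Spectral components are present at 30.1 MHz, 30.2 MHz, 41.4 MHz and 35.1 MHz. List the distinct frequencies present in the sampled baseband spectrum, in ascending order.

1.5 MHz, 1.6 MHz, 6.5 MHz

fs/2 = 7.15 MHz.
30.1 MHz mod fs = 1.5 MHz.
1.5 MHz ≤ fs/2 = 7.15 MHz, appears at 1.5 MHz.
30.2 MHz mod fs = 1.6 MHz.
1.6 MHz ≤ fs/2 = 7.15 MHz, appears at 1.6 MHz.
41.4 MHz mod fs = 12.8 MHz.
12.8 MHz > fs/2 = 7.15 MHz, folds to fs − 12.8 MHz = 1.5 MHz.
35.1 MHz mod fs = 6.5 MHz.
6.5 MHz ≤ fs/2 = 7.15 MHz, appears at 6.5 MHz.
Distinct values: {1.5 MHz, 1.6 MHz, 6.5 MHz}.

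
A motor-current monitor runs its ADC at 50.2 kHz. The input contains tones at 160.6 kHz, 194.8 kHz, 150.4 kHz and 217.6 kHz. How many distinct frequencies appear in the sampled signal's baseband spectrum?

fs/2 = 25.1 kHz.
160.6 kHz mod fs = 10 kHz.
10 kHz ≤ fs/2 = 25.1 kHz, appears at 10 kHz.
194.8 kHz mod fs = 44.2 kHz.
44.2 kHz > fs/2 = 25.1 kHz, folds to fs − 44.2 kHz = 6 kHz.
150.4 kHz mod fs = 50 kHz.
50 kHz > fs/2 = 25.1 kHz, folds to fs − 50 kHz = 0.2 kHz.
217.6 kHz mod fs = 16.8 kHz.
16.8 kHz ≤ fs/2 = 25.1 kHz, appears at 16.8 kHz.
Distinct values: {0.2 kHz, 6 kHz, 10 kHz, 16.8 kHz} → 4.

4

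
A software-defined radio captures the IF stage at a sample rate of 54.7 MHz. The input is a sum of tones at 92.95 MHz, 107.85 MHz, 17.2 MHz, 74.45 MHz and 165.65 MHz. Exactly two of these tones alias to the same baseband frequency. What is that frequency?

fs/2 = 27.35 MHz.
92.95 MHz mod fs = 38.25 MHz.
38.25 MHz > fs/2 = 27.35 MHz, folds to fs − 38.25 MHz = 16.45 MHz.
107.85 MHz mod fs = 53.15 MHz.
53.15 MHz > fs/2 = 27.35 MHz, folds to fs − 53.15 MHz = 1.55 MHz.
17.2 MHz ≤ fs/2 = 27.35 MHz, passes unchanged.
74.45 MHz mod fs = 19.75 MHz.
19.75 MHz ≤ fs/2 = 27.35 MHz, appears at 19.75 MHz.
165.65 MHz mod fs = 1.55 MHz.
1.55 MHz ≤ fs/2 = 27.35 MHz, appears at 1.55 MHz.
107.85 MHz and 165.65 MHz both map to 1.55 MHz.

1.55 MHz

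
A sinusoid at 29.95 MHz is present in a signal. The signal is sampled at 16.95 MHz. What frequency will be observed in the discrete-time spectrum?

29.95 MHz mod fs = 13 MHz.
13 MHz > fs/2 = 8.475 MHz, folds to fs − 13 MHz = 3.95 MHz.

3.95 MHz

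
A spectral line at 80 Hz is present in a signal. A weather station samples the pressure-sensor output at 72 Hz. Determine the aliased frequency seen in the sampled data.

8 Hz

80 Hz mod fs = 8 Hz.
8 Hz ≤ fs/2 = 36 Hz, appears at 8 Hz.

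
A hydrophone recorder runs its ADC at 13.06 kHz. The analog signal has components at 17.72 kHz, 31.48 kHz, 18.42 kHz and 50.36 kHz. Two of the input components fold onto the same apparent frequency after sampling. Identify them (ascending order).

fs/2 = 6.53 kHz.
17.72 kHz mod fs = 4.66 kHz.
4.66 kHz ≤ fs/2 = 6.53 kHz, appears at 4.66 kHz.
31.48 kHz mod fs = 5.36 kHz.
5.36 kHz ≤ fs/2 = 6.53 kHz, appears at 5.36 kHz.
18.42 kHz mod fs = 5.36 kHz.
5.36 kHz ≤ fs/2 = 6.53 kHz, appears at 5.36 kHz.
50.36 kHz mod fs = 11.18 kHz.
11.18 kHz > fs/2 = 6.53 kHz, folds to fs − 11.18 kHz = 1.88 kHz.
18.42 kHz and 31.48 kHz both map to 5.36 kHz.

18.42 kHz, 31.48 kHz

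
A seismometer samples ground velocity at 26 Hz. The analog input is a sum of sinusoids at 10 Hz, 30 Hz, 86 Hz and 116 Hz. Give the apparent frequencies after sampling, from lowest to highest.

4 Hz, 8 Hz, 10 Hz, 12 Hz

fs/2 = 13 Hz.
10 Hz ≤ fs/2 = 13 Hz, passes unchanged.
30 Hz mod fs = 4 Hz.
4 Hz ≤ fs/2 = 13 Hz, appears at 4 Hz.
86 Hz mod fs = 8 Hz.
8 Hz ≤ fs/2 = 13 Hz, appears at 8 Hz.
116 Hz mod fs = 12 Hz.
12 Hz ≤ fs/2 = 13 Hz, appears at 12 Hz.
Distinct values: {4 Hz, 8 Hz, 10 Hz, 12 Hz}.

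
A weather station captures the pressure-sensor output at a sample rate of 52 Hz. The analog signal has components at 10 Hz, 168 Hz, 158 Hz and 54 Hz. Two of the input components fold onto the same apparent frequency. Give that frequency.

fs/2 = 26 Hz.
10 Hz ≤ fs/2 = 26 Hz, passes unchanged.
168 Hz mod fs = 12 Hz.
12 Hz ≤ fs/2 = 26 Hz, appears at 12 Hz.
158 Hz mod fs = 2 Hz.
2 Hz ≤ fs/2 = 26 Hz, appears at 2 Hz.
54 Hz mod fs = 2 Hz.
2 Hz ≤ fs/2 = 26 Hz, appears at 2 Hz.
54 Hz and 158 Hz both map to 2 Hz.

2 Hz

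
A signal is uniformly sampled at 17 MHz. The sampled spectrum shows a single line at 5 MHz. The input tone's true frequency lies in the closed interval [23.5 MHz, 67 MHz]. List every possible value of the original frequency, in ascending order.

29 MHz, 39 MHz, 46 MHz, 56 MHz, 63 MHz

Frequencies that alias to 5 MHz are k·fs ± 5 MHz for integer k ≥ 0.
k=0: 5 MHz.
k=1: 12 MHz, 22 MHz.
k=2: 29 MHz, 39 MHz.
k=3: 46 MHz, 56 MHz.
k=4: 63 MHz, 73 MHz.
k=5: 80 MHz, 90 MHz.
Within [23.5 MHz, 67 MHz]: 29 MHz, 39 MHz, 46 MHz, 56 MHz, 63 MHz.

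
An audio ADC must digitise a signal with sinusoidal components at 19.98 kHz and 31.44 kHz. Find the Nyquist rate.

62.88 kHz

Highest-frequency component: 31.44 kHz.
Nyquist rate = 2 × 31.44 kHz = 62.88 kHz.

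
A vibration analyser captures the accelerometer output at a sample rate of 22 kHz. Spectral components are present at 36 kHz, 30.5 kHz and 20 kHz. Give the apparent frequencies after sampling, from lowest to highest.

fs/2 = 11 kHz.
36 kHz mod fs = 14 kHz.
14 kHz > fs/2 = 11 kHz, folds to fs − 14 kHz = 8 kHz.
30.5 kHz mod fs = 8.5 kHz.
8.5 kHz ≤ fs/2 = 11 kHz, appears at 8.5 kHz.
20 kHz > fs/2 = 11 kHz, folds to fs − 20 kHz = 2 kHz.
Distinct values: {2 kHz, 8 kHz, 8.5 kHz}.

2 kHz, 8 kHz, 8.5 kHz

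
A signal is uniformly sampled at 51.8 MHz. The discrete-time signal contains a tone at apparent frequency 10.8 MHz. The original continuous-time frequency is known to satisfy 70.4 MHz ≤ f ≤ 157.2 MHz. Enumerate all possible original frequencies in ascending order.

Frequencies that alias to 10.8 MHz are k·fs ± 10.8 MHz for integer k ≥ 0.
k=0: 10.8 MHz.
k=1: 41 MHz, 62.6 MHz.
k=2: 92.8 MHz, 114.4 MHz.
k=3: 144.6 MHz, 166.2 MHz.
k=4: 196.4 MHz, 218 MHz.
Within [70.4 MHz, 157.2 MHz]: 92.8 MHz, 114.4 MHz, 144.6 MHz.

92.8 MHz, 114.4 MHz, 144.6 MHz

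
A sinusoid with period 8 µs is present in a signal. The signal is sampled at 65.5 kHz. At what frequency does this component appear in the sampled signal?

6 kHz

T = 8 µs → f = 1/T = 125 kHz.
125 kHz mod fs = 59.5 kHz.
59.5 kHz > fs/2 = 32.75 kHz, folds to fs − 59.5 kHz = 6 kHz.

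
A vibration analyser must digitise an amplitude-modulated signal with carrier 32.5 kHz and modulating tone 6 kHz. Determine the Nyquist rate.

AM sidebands sit at fc ± fm = 26.5 kHz and 38.5 kHz.
Highest-frequency component: 38.5 kHz.
Nyquist rate = 2 × 38.5 kHz = 77 kHz.

77 kHz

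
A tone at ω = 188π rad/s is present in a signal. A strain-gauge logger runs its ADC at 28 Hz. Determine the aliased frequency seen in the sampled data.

ω = 188π rad/s → f = ω/(2π) = 94 Hz.
94 Hz mod fs = 10 Hz.
10 Hz ≤ fs/2 = 14 Hz, appears at 10 Hz.

10 Hz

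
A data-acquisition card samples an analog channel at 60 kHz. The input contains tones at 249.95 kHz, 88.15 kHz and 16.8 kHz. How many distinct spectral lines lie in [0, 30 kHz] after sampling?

fs/2 = 30 kHz.
249.95 kHz mod fs = 9.95 kHz.
9.95 kHz ≤ fs/2 = 30 kHz, appears at 9.95 kHz.
88.15 kHz mod fs = 28.15 kHz.
28.15 kHz ≤ fs/2 = 30 kHz, appears at 28.15 kHz.
16.8 kHz ≤ fs/2 = 30 kHz, passes unchanged.
Distinct values: {9.95 kHz, 16.8 kHz, 28.15 kHz} → 3.

3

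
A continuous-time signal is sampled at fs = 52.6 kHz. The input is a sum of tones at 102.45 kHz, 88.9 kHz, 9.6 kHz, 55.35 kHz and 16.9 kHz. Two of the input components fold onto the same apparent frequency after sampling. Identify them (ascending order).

55.35 kHz, 102.45 kHz

fs/2 = 26.3 kHz.
102.45 kHz mod fs = 49.85 kHz.
49.85 kHz > fs/2 = 26.3 kHz, folds to fs − 49.85 kHz = 2.75 kHz.
88.9 kHz mod fs = 36.3 kHz.
36.3 kHz > fs/2 = 26.3 kHz, folds to fs − 36.3 kHz = 16.3 kHz.
9.6 kHz ≤ fs/2 = 26.3 kHz, passes unchanged.
55.35 kHz mod fs = 2.75 kHz.
2.75 kHz ≤ fs/2 = 26.3 kHz, appears at 2.75 kHz.
16.9 kHz ≤ fs/2 = 26.3 kHz, passes unchanged.
55.35 kHz and 102.45 kHz both map to 2.75 kHz.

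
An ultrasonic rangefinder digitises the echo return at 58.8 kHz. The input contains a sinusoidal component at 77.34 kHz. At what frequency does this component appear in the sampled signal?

77.34 kHz mod fs = 18.54 kHz.
18.54 kHz ≤ fs/2 = 29.4 kHz, appears at 18.54 kHz.

18.54 kHz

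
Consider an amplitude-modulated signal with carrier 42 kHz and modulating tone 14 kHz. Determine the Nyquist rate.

112 kHz

AM sidebands sit at fc ± fm = 28 kHz and 56 kHz.
Highest-frequency component: 56 kHz.
Nyquist rate = 2 × 56 kHz = 112 kHz.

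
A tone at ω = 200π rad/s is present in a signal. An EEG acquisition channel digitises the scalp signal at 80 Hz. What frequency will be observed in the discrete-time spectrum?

ω = 200π rad/s → f = ω/(2π) = 100 Hz.
100 Hz mod fs = 20 Hz.
20 Hz ≤ fs/2 = 40 Hz, appears at 20 Hz.

20 Hz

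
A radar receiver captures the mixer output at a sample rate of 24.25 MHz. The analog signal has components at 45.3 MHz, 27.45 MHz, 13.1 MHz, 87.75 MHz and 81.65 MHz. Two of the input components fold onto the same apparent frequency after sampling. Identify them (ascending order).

27.45 MHz, 45.3 MHz

fs/2 = 12.125 MHz.
45.3 MHz mod fs = 21.05 MHz.
21.05 MHz > fs/2 = 12.125 MHz, folds to fs − 21.05 MHz = 3.2 MHz.
27.45 MHz mod fs = 3.2 MHz.
3.2 MHz ≤ fs/2 = 12.125 MHz, appears at 3.2 MHz.
13.1 MHz > fs/2 = 12.125 MHz, folds to fs − 13.1 MHz = 11.15 MHz.
87.75 MHz mod fs = 15 MHz.
15 MHz > fs/2 = 12.125 MHz, folds to fs − 15 MHz = 9.25 MHz.
81.65 MHz mod fs = 8.9 MHz.
8.9 MHz ≤ fs/2 = 12.125 MHz, appears at 8.9 MHz.
27.45 MHz and 45.3 MHz both map to 3.2 MHz.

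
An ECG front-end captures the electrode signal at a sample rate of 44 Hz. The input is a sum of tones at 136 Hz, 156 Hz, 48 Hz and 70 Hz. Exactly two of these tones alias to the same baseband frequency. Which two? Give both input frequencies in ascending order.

fs/2 = 22 Hz.
136 Hz mod fs = 4 Hz.
4 Hz ≤ fs/2 = 22 Hz, appears at 4 Hz.
156 Hz mod fs = 24 Hz.
24 Hz > fs/2 = 22 Hz, folds to fs − 24 Hz = 20 Hz.
48 Hz mod fs = 4 Hz.
4 Hz ≤ fs/2 = 22 Hz, appears at 4 Hz.
70 Hz mod fs = 26 Hz.
26 Hz > fs/2 = 22 Hz, folds to fs − 26 Hz = 18 Hz.
48 Hz and 136 Hz both map to 4 Hz.

48 Hz, 136 Hz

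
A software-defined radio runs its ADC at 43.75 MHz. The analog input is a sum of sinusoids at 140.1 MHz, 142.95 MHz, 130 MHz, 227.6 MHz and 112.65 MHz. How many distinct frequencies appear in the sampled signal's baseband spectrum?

fs/2 = 21.875 MHz.
140.1 MHz mod fs = 8.85 MHz.
8.85 MHz ≤ fs/2 = 21.875 MHz, appears at 8.85 MHz.
142.95 MHz mod fs = 11.7 MHz.
11.7 MHz ≤ fs/2 = 21.875 MHz, appears at 11.7 MHz.
130 MHz mod fs = 42.5 MHz.
42.5 MHz > fs/2 = 21.875 MHz, folds to fs − 42.5 MHz = 1.25 MHz.
227.6 MHz mod fs = 8.85 MHz.
8.85 MHz ≤ fs/2 = 21.875 MHz, appears at 8.85 MHz.
112.65 MHz mod fs = 25.15 MHz.
25.15 MHz > fs/2 = 21.875 MHz, folds to fs − 25.15 MHz = 18.6 MHz.
Distinct values: {1.25 MHz, 8.85 MHz, 11.7 MHz, 18.6 MHz} → 4.

4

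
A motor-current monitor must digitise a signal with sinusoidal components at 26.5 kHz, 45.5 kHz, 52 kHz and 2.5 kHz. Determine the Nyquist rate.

104 kHz

Highest-frequency component: 52 kHz.
Nyquist rate = 2 × 52 kHz = 104 kHz.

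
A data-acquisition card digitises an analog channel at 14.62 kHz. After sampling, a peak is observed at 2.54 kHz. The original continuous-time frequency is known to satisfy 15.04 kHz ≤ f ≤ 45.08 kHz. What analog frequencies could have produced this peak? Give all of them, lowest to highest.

17.16 kHz, 26.7 kHz, 31.78 kHz, 41.32 kHz

Frequencies that alias to 2.54 kHz are k·fs ± 2.54 kHz for integer k ≥ 0.
k=0: 2.54 kHz.
k=1: 12.08 kHz, 17.16 kHz.
k=2: 26.7 kHz, 31.78 kHz.
k=3: 41.32 kHz, 46.4 kHz.
k=4: 55.94 kHz, 61.02 kHz.
Within [15.04 kHz, 45.08 kHz]: 17.16 kHz, 26.7 kHz, 31.78 kHz, 41.32 kHz.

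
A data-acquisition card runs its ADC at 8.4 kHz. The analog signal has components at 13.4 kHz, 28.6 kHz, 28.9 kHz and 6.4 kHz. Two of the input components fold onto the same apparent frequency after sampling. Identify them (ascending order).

13.4 kHz, 28.6 kHz

fs/2 = 4.2 kHz.
13.4 kHz mod fs = 5 kHz.
5 kHz > fs/2 = 4.2 kHz, folds to fs − 5 kHz = 3.4 kHz.
28.6 kHz mod fs = 3.4 kHz.
3.4 kHz ≤ fs/2 = 4.2 kHz, appears at 3.4 kHz.
28.9 kHz mod fs = 3.7 kHz.
3.7 kHz ≤ fs/2 = 4.2 kHz, appears at 3.7 kHz.
6.4 kHz > fs/2 = 4.2 kHz, folds to fs − 6.4 kHz = 2 kHz.
13.4 kHz and 28.6 kHz both map to 3.4 kHz.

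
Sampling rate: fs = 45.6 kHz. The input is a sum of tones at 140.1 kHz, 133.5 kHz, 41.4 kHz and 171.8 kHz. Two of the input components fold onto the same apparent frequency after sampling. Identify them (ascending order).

fs/2 = 22.8 kHz.
140.1 kHz mod fs = 3.3 kHz.
3.3 kHz ≤ fs/2 = 22.8 kHz, appears at 3.3 kHz.
133.5 kHz mod fs = 42.3 kHz.
42.3 kHz > fs/2 = 22.8 kHz, folds to fs − 42.3 kHz = 3.3 kHz.
41.4 kHz > fs/2 = 22.8 kHz, folds to fs − 41.4 kHz = 4.2 kHz.
171.8 kHz mod fs = 35 kHz.
35 kHz > fs/2 = 22.8 kHz, folds to fs − 35 kHz = 10.6 kHz.
133.5 kHz and 140.1 kHz both map to 3.3 kHz.

133.5 kHz, 140.1 kHz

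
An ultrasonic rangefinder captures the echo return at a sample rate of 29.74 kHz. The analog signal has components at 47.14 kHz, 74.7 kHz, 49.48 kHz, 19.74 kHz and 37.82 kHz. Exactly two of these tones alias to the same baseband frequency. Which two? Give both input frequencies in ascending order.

19.74 kHz, 49.48 kHz

fs/2 = 14.87 kHz.
47.14 kHz mod fs = 17.4 kHz.
17.4 kHz > fs/2 = 14.87 kHz, folds to fs − 17.4 kHz = 12.34 kHz.
74.7 kHz mod fs = 15.22 kHz.
15.22 kHz > fs/2 = 14.87 kHz, folds to fs − 15.22 kHz = 14.52 kHz.
49.48 kHz mod fs = 19.74 kHz.
19.74 kHz > fs/2 = 14.87 kHz, folds to fs − 19.74 kHz = 10 kHz.
19.74 kHz > fs/2 = 14.87 kHz, folds to fs − 19.74 kHz = 10 kHz.
37.82 kHz mod fs = 8.08 kHz.
8.08 kHz ≤ fs/2 = 14.87 kHz, appears at 8.08 kHz.
19.74 kHz and 49.48 kHz both map to 10 kHz.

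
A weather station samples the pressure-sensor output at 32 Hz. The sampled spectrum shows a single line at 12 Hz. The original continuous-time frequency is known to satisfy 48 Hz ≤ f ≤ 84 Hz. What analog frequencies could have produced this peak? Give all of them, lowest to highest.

52 Hz, 76 Hz, 84 Hz

Frequencies that alias to 12 Hz are k·fs ± 12 Hz for integer k ≥ 0.
k=0: 12 Hz.
k=1: 20 Hz, 44 Hz.
k=2: 52 Hz, 76 Hz.
k=3: 84 Hz, 108 Hz.
k=4: 116 Hz, 140 Hz.
Within [48 Hz, 84 Hz]: 52 Hz, 76 Hz, 84 Hz.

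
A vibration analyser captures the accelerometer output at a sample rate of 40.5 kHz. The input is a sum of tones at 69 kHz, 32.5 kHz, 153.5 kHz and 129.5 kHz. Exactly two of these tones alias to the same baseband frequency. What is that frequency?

8 kHz

fs/2 = 20.25 kHz.
69 kHz mod fs = 28.5 kHz.
28.5 kHz > fs/2 = 20.25 kHz, folds to fs − 28.5 kHz = 12 kHz.
32.5 kHz > fs/2 = 20.25 kHz, folds to fs − 32.5 kHz = 8 kHz.
153.5 kHz mod fs = 32 kHz.
32 kHz > fs/2 = 20.25 kHz, folds to fs − 32 kHz = 8.5 kHz.
129.5 kHz mod fs = 8 kHz.
8 kHz ≤ fs/2 = 20.25 kHz, appears at 8 kHz.
32.5 kHz and 129.5 kHz both map to 8 kHz.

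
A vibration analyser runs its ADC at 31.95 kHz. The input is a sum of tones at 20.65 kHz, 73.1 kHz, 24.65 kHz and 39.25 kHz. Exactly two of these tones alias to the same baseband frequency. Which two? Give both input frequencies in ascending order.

24.65 kHz, 39.25 kHz

fs/2 = 15.975 kHz.
20.65 kHz > fs/2 = 15.975 kHz, folds to fs − 20.65 kHz = 11.3 kHz.
73.1 kHz mod fs = 9.2 kHz.
9.2 kHz ≤ fs/2 = 15.975 kHz, appears at 9.2 kHz.
24.65 kHz > fs/2 = 15.975 kHz, folds to fs − 24.65 kHz = 7.3 kHz.
39.25 kHz mod fs = 7.3 kHz.
7.3 kHz ≤ fs/2 = 15.975 kHz, appears at 7.3 kHz.
24.65 kHz and 39.25 kHz both map to 7.3 kHz.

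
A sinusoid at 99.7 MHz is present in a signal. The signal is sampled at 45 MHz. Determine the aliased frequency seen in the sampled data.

9.7 MHz

99.7 MHz mod fs = 9.7 MHz.
9.7 MHz ≤ fs/2 = 22.5 MHz, appears at 9.7 MHz.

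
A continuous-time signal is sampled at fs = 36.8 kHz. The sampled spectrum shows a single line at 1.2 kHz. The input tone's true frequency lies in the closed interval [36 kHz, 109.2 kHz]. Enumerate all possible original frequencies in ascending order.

38 kHz, 72.4 kHz, 74.8 kHz, 109.2 kHz

Frequencies that alias to 1.2 kHz are k·fs ± 1.2 kHz for integer k ≥ 0.
k=0: 1.2 kHz.
k=1: 35.6 kHz, 38 kHz.
k=2: 72.4 kHz, 74.8 kHz.
k=3: 109.2 kHz, 111.6 kHz.
k=4: 146 kHz, 148.4 kHz.
Within [36 kHz, 109.2 kHz]: 38 kHz, 72.4 kHz, 74.8 kHz, 109.2 kHz.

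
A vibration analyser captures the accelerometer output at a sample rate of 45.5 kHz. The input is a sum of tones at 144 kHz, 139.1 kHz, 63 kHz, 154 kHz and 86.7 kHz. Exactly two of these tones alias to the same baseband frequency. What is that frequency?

fs/2 = 22.75 kHz.
144 kHz mod fs = 7.5 kHz.
7.5 kHz ≤ fs/2 = 22.75 kHz, appears at 7.5 kHz.
139.1 kHz mod fs = 2.6 kHz.
2.6 kHz ≤ fs/2 = 22.75 kHz, appears at 2.6 kHz.
63 kHz mod fs = 17.5 kHz.
17.5 kHz ≤ fs/2 = 22.75 kHz, appears at 17.5 kHz.
154 kHz mod fs = 17.5 kHz.
17.5 kHz ≤ fs/2 = 22.75 kHz, appears at 17.5 kHz.
86.7 kHz mod fs = 41.2 kHz.
41.2 kHz > fs/2 = 22.75 kHz, folds to fs − 41.2 kHz = 4.3 kHz.
63 kHz and 154 kHz both map to 17.5 kHz.

17.5 kHz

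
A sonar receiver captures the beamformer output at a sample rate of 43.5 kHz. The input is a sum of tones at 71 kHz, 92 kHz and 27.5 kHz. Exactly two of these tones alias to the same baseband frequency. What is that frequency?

16 kHz

fs/2 = 21.75 kHz.
71 kHz mod fs = 27.5 kHz.
27.5 kHz > fs/2 = 21.75 kHz, folds to fs − 27.5 kHz = 16 kHz.
92 kHz mod fs = 5 kHz.
5 kHz ≤ fs/2 = 21.75 kHz, appears at 5 kHz.
27.5 kHz > fs/2 = 21.75 kHz, folds to fs − 27.5 kHz = 16 kHz.
27.5 kHz and 71 kHz both map to 16 kHz.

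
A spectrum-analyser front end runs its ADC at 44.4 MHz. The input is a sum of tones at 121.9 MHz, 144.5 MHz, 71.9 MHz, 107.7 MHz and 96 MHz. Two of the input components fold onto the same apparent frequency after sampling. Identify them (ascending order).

fs/2 = 22.2 MHz.
121.9 MHz mod fs = 33.1 MHz.
33.1 MHz > fs/2 = 22.2 MHz, folds to fs − 33.1 MHz = 11.3 MHz.
144.5 MHz mod fs = 11.3 MHz.
11.3 MHz ≤ fs/2 = 22.2 MHz, appears at 11.3 MHz.
71.9 MHz mod fs = 27.5 MHz.
27.5 MHz > fs/2 = 22.2 MHz, folds to fs − 27.5 MHz = 16.9 MHz.
107.7 MHz mod fs = 18.9 MHz.
18.9 MHz ≤ fs/2 = 22.2 MHz, appears at 18.9 MHz.
96 MHz mod fs = 7.2 MHz.
7.2 MHz ≤ fs/2 = 22.2 MHz, appears at 7.2 MHz.
121.9 MHz and 144.5 MHz both map to 11.3 MHz.

121.9 MHz, 144.5 MHz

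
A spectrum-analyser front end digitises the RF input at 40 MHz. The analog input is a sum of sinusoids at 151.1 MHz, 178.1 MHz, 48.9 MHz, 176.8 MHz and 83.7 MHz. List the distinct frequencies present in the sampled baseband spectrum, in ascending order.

fs/2 = 20 MHz.
151.1 MHz mod fs = 31.1 MHz.
31.1 MHz > fs/2 = 20 MHz, folds to fs − 31.1 MHz = 8.9 MHz.
178.1 MHz mod fs = 18.1 MHz.
18.1 MHz ≤ fs/2 = 20 MHz, appears at 18.1 MHz.
48.9 MHz mod fs = 8.9 MHz.
8.9 MHz ≤ fs/2 = 20 MHz, appears at 8.9 MHz.
176.8 MHz mod fs = 16.8 MHz.
16.8 MHz ≤ fs/2 = 20 MHz, appears at 16.8 MHz.
83.7 MHz mod fs = 3.7 MHz.
3.7 MHz ≤ fs/2 = 20 MHz, appears at 3.7 MHz.
Distinct values: {3.7 MHz, 8.9 MHz, 16.8 MHz, 18.1 MHz}.

3.7 MHz, 8.9 MHz, 16.8 MHz, 18.1 MHz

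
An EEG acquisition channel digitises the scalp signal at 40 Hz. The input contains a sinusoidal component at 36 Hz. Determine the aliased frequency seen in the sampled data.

4 Hz

36 Hz > fs/2 = 20 Hz, folds to fs − 36 Hz = 4 Hz.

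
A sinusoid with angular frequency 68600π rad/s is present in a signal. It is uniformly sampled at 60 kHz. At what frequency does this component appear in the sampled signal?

25.7 kHz

ω = 68600π rad/s → f = ω/(2π) = 34300 Hz = 34.3 kHz.
34.3 kHz > fs/2 = 30 kHz, folds to fs − 34.3 kHz = 25.7 kHz.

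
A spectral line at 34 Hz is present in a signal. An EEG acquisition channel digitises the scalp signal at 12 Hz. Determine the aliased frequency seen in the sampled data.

2 Hz

34 Hz mod fs = 10 Hz.
10 Hz > fs/2 = 6 Hz, folds to fs − 10 Hz = 2 Hz.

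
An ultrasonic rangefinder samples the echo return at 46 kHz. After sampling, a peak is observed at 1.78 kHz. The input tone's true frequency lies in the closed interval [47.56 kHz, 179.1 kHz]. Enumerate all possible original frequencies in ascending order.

47.78 kHz, 90.22 kHz, 93.78 kHz, 136.22 kHz, 139.78 kHz

Frequencies that alias to 1.78 kHz are k·fs ± 1.78 kHz for integer k ≥ 0.
k=0: 1.78 kHz.
k=1: 44.22 kHz, 47.78 kHz.
k=2: 90.22 kHz, 93.78 kHz.
k=3: 136.22 kHz, 139.78 kHz.
k=4: 182.22 kHz, 185.78 kHz.
Within [47.56 kHz, 179.1 kHz]: 47.78 kHz, 90.22 kHz, 93.78 kHz, 136.22 kHz, 139.78 kHz.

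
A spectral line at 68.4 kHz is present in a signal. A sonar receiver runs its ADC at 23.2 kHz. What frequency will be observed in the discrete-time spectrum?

1.2 kHz

68.4 kHz mod fs = 22 kHz.
22 kHz > fs/2 = 11.6 kHz, folds to fs − 22 kHz = 1.2 kHz.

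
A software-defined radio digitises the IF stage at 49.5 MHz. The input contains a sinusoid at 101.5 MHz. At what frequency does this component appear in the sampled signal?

101.5 MHz mod fs = 2.5 MHz.
2.5 MHz ≤ fs/2 = 24.75 MHz, appears at 2.5 MHz.

2.5 MHz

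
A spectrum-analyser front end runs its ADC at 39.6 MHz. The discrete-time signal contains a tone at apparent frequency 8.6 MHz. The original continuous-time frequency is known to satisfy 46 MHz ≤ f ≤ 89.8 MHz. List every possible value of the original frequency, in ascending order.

48.2 MHz, 70.6 MHz, 87.8 MHz

Frequencies that alias to 8.6 MHz are k·fs ± 8.6 MHz for integer k ≥ 0.
k=0: 8.6 MHz.
k=1: 31 MHz, 48.2 MHz.
k=2: 70.6 MHz, 87.8 MHz.
k=3: 110.2 MHz, 127.4 MHz.
Within [46 MHz, 89.8 MHz]: 48.2 MHz, 70.6 MHz, 87.8 MHz.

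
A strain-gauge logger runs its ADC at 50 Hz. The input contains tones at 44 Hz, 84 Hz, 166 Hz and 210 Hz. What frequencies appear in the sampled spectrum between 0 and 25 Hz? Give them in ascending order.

6 Hz, 10 Hz, 16 Hz

fs/2 = 25 Hz.
44 Hz > fs/2 = 25 Hz, folds to fs − 44 Hz = 6 Hz.
84 Hz mod fs = 34 Hz.
34 Hz > fs/2 = 25 Hz, folds to fs − 34 Hz = 16 Hz.
166 Hz mod fs = 16 Hz.
16 Hz ≤ fs/2 = 25 Hz, appears at 16 Hz.
210 Hz mod fs = 10 Hz.
10 Hz ≤ fs/2 = 25 Hz, appears at 10 Hz.
Distinct values: {6 Hz, 10 Hz, 16 Hz}.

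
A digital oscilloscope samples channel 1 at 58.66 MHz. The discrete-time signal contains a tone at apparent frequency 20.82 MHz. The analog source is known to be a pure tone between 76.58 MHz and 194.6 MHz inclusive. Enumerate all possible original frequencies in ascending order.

79.48 MHz, 96.5 MHz, 138.14 MHz, 155.16 MHz

Frequencies that alias to 20.82 MHz are k·fs ± 20.82 MHz for integer k ≥ 0.
k=0: 20.82 MHz.
k=1: 37.84 MHz, 79.48 MHz.
k=2: 96.5 MHz, 138.14 MHz.
k=3: 155.16 MHz, 196.8 MHz.
k=4: 213.82 MHz, 255.46 MHz.
Within [76.58 MHz, 194.6 MHz]: 79.48 MHz, 96.5 MHz, 138.14 MHz, 155.16 MHz.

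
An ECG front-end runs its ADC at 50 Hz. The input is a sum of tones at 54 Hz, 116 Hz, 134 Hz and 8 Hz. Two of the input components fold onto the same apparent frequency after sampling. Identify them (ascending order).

fs/2 = 25 Hz.
54 Hz mod fs = 4 Hz.
4 Hz ≤ fs/2 = 25 Hz, appears at 4 Hz.
116 Hz mod fs = 16 Hz.
16 Hz ≤ fs/2 = 25 Hz, appears at 16 Hz.
134 Hz mod fs = 34 Hz.
34 Hz > fs/2 = 25 Hz, folds to fs − 34 Hz = 16 Hz.
8 Hz ≤ fs/2 = 25 Hz, passes unchanged.
116 Hz and 134 Hz both map to 16 Hz.

116 Hz, 134 Hz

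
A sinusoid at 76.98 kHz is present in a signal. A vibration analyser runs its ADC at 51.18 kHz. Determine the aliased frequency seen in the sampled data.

25.38 kHz

76.98 kHz mod fs = 25.8 kHz.
25.8 kHz > fs/2 = 25.59 kHz, folds to fs − 25.8 kHz = 25.38 kHz.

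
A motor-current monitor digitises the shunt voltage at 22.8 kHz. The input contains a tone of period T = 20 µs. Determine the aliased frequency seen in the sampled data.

T = 20 µs → f = 1/T = 50 kHz.
50 kHz mod fs = 4.4 kHz.
4.4 kHz ≤ fs/2 = 11.4 kHz, appears at 4.4 kHz.

4.4 kHz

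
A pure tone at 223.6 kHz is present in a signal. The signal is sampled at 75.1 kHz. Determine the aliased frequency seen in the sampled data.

1.7 kHz

223.6 kHz mod fs = 73.4 kHz.
73.4 kHz > fs/2 = 37.55 kHz, folds to fs − 73.4 kHz = 1.7 kHz.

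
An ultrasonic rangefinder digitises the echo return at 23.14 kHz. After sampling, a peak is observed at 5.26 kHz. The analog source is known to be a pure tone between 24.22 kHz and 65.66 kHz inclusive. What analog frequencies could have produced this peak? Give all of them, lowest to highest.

Frequencies that alias to 5.26 kHz are k·fs ± 5.26 kHz for integer k ≥ 0.
k=0: 5.26 kHz.
k=1: 17.88 kHz, 28.4 kHz.
k=2: 41.02 kHz, 51.54 kHz.
k=3: 64.16 kHz, 74.68 kHz.
k=4: 87.3 kHz, 97.82 kHz.
Within [24.22 kHz, 65.66 kHz]: 28.4 kHz, 41.02 kHz, 51.54 kHz, 64.16 kHz.

28.4 kHz, 41.02 kHz, 51.54 kHz, 64.16 kHz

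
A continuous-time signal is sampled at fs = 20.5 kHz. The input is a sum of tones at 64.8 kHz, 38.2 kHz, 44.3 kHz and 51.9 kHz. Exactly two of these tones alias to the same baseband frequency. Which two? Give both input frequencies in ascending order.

fs/2 = 10.25 kHz.
64.8 kHz mod fs = 3.3 kHz.
3.3 kHz ≤ fs/2 = 10.25 kHz, appears at 3.3 kHz.
38.2 kHz mod fs = 17.7 kHz.
17.7 kHz > fs/2 = 10.25 kHz, folds to fs − 17.7 kHz = 2.8 kHz.
44.3 kHz mod fs = 3.3 kHz.
3.3 kHz ≤ fs/2 = 10.25 kHz, appears at 3.3 kHz.
51.9 kHz mod fs = 10.9 kHz.
10.9 kHz > fs/2 = 10.25 kHz, folds to fs − 10.9 kHz = 9.6 kHz.
44.3 kHz and 64.8 kHz both map to 3.3 kHz.

44.3 kHz, 64.8 kHz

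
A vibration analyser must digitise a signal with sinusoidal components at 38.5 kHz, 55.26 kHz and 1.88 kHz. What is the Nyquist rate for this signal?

Highest-frequency component: 55.26 kHz.
Nyquist rate = 2 × 55.26 kHz = 110.52 kHz.

110.52 kHz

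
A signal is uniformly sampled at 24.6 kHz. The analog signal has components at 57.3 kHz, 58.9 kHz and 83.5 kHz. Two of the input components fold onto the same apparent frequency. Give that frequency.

9.7 kHz

fs/2 = 12.3 kHz.
57.3 kHz mod fs = 8.1 kHz.
8.1 kHz ≤ fs/2 = 12.3 kHz, appears at 8.1 kHz.
58.9 kHz mod fs = 9.7 kHz.
9.7 kHz ≤ fs/2 = 12.3 kHz, appears at 9.7 kHz.
83.5 kHz mod fs = 9.7 kHz.
9.7 kHz ≤ fs/2 = 12.3 kHz, appears at 9.7 kHz.
58.9 kHz and 83.5 kHz both map to 9.7 kHz.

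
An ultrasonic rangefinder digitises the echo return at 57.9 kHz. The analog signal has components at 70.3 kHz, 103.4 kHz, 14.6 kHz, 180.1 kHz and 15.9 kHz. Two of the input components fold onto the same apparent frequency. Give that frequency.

fs/2 = 28.95 kHz.
70.3 kHz mod fs = 12.4 kHz.
12.4 kHz ≤ fs/2 = 28.95 kHz, appears at 12.4 kHz.
103.4 kHz mod fs = 45.5 kHz.
45.5 kHz > fs/2 = 28.95 kHz, folds to fs − 45.5 kHz = 12.4 kHz.
14.6 kHz ≤ fs/2 = 28.95 kHz, passes unchanged.
180.1 kHz mod fs = 6.4 kHz.
6.4 kHz ≤ fs/2 = 28.95 kHz, appears at 6.4 kHz.
15.9 kHz ≤ fs/2 = 28.95 kHz, passes unchanged.
70.3 kHz and 103.4 kHz both map to 12.4 kHz.

12.4 kHz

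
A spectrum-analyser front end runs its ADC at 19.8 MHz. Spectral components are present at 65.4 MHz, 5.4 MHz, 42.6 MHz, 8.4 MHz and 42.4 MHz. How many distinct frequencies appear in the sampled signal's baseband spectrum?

5

fs/2 = 9.9 MHz.
65.4 MHz mod fs = 6 MHz.
6 MHz ≤ fs/2 = 9.9 MHz, appears at 6 MHz.
5.4 MHz ≤ fs/2 = 9.9 MHz, passes unchanged.
42.6 MHz mod fs = 3 MHz.
3 MHz ≤ fs/2 = 9.9 MHz, appears at 3 MHz.
8.4 MHz ≤ fs/2 = 9.9 MHz, passes unchanged.
42.4 MHz mod fs = 2.8 MHz.
2.8 MHz ≤ fs/2 = 9.9 MHz, appears at 2.8 MHz.
Distinct values: {2.8 MHz, 3 MHz, 5.4 MHz, 6 MHz, 8.4 MHz} → 5.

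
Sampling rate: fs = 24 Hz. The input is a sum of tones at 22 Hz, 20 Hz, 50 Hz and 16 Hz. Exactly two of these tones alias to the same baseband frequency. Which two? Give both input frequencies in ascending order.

22 Hz, 50 Hz

fs/2 = 12 Hz.
22 Hz > fs/2 = 12 Hz, folds to fs − 22 Hz = 2 Hz.
20 Hz > fs/2 = 12 Hz, folds to fs − 20 Hz = 4 Hz.
50 Hz mod fs = 2 Hz.
2 Hz ≤ fs/2 = 12 Hz, appears at 2 Hz.
16 Hz > fs/2 = 12 Hz, folds to fs − 16 Hz = 8 Hz.
22 Hz and 50 Hz both map to 2 Hz.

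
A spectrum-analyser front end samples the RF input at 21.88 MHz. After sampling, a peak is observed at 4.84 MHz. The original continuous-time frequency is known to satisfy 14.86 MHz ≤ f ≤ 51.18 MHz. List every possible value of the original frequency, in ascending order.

Frequencies that alias to 4.84 MHz are k·fs ± 4.84 MHz for integer k ≥ 0.
k=0: 4.84 MHz.
k=1: 17.04 MHz, 26.72 MHz.
k=2: 38.92 MHz, 48.6 MHz.
k=3: 60.8 MHz, 70.48 MHz.
Within [14.86 MHz, 51.18 MHz]: 17.04 MHz, 26.72 MHz, 38.92 MHz, 48.6 MHz.

17.04 MHz, 26.72 MHz, 38.92 MHz, 48.6 MHz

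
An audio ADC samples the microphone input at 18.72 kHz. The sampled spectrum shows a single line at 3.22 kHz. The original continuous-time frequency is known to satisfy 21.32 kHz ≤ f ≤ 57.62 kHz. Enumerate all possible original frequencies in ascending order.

Frequencies that alias to 3.22 kHz are k·fs ± 3.22 kHz for integer k ≥ 0.
k=0: 3.22 kHz.
k=1: 15.5 kHz, 21.94 kHz.
k=2: 34.22 kHz, 40.66 kHz.
k=3: 52.94 kHz, 59.38 kHz.
k=4: 71.66 kHz, 78.1 kHz.
Within [21.32 kHz, 57.62 kHz]: 21.94 kHz, 34.22 kHz, 40.66 kHz, 52.94 kHz.

21.94 kHz, 34.22 kHz, 40.66 kHz, 52.94 kHz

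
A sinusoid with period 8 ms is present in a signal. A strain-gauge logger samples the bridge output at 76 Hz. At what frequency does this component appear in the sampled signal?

T = 8 ms → f = 1/T = 125 Hz.
125 Hz mod fs = 49 Hz.
49 Hz > fs/2 = 38 Hz, folds to fs − 49 Hz = 27 Hz.

27 Hz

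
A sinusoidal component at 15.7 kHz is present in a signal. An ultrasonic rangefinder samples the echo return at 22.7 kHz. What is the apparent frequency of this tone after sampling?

7 kHz

15.7 kHz > fs/2 = 11.35 kHz, folds to fs − 15.7 kHz = 7 kHz.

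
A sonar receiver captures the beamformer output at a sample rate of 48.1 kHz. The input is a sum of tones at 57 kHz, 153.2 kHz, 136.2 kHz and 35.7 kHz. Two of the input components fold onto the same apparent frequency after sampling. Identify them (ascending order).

fs/2 = 24.05 kHz.
57 kHz mod fs = 8.9 kHz.
8.9 kHz ≤ fs/2 = 24.05 kHz, appears at 8.9 kHz.
153.2 kHz mod fs = 8.9 kHz.
8.9 kHz ≤ fs/2 = 24.05 kHz, appears at 8.9 kHz.
136.2 kHz mod fs = 40 kHz.
40 kHz > fs/2 = 24.05 kHz, folds to fs − 40 kHz = 8.1 kHz.
35.7 kHz > fs/2 = 24.05 kHz, folds to fs − 35.7 kHz = 12.4 kHz.
57 kHz and 153.2 kHz both map to 8.9 kHz.

57 kHz, 153.2 kHz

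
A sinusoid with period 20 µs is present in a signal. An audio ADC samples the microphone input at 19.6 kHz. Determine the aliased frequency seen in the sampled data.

T = 20 µs → f = 1/T = 50 kHz.
50 kHz mod fs = 10.8 kHz.
10.8 kHz > fs/2 = 9.8 kHz, folds to fs − 10.8 kHz = 8.8 kHz.

8.8 kHz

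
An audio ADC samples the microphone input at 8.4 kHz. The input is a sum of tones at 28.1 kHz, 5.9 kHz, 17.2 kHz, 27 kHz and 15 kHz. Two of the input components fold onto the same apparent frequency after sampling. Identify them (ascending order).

fs/2 = 4.2 kHz.
28.1 kHz mod fs = 2.9 kHz.
2.9 kHz ≤ fs/2 = 4.2 kHz, appears at 2.9 kHz.
5.9 kHz > fs/2 = 4.2 kHz, folds to fs − 5.9 kHz = 2.5 kHz.
17.2 kHz mod fs = 0.4 kHz.
0.4 kHz ≤ fs/2 = 4.2 kHz, appears at 0.4 kHz.
27 kHz mod fs = 1.8 kHz.
1.8 kHz ≤ fs/2 = 4.2 kHz, appears at 1.8 kHz.
15 kHz mod fs = 6.6 kHz.
6.6 kHz > fs/2 = 4.2 kHz, folds to fs − 6.6 kHz = 1.8 kHz.
15 kHz and 27 kHz both map to 1.8 kHz.

15 kHz, 27 kHz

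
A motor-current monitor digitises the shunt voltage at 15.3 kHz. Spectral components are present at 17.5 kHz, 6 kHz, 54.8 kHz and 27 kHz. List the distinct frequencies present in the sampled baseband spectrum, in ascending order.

fs/2 = 7.65 kHz.
17.5 kHz mod fs = 2.2 kHz.
2.2 kHz ≤ fs/2 = 7.65 kHz, appears at 2.2 kHz.
6 kHz ≤ fs/2 = 7.65 kHz, passes unchanged.
54.8 kHz mod fs = 8.9 kHz.
8.9 kHz > fs/2 = 7.65 kHz, folds to fs − 8.9 kHz = 6.4 kHz.
27 kHz mod fs = 11.7 kHz.
11.7 kHz > fs/2 = 7.65 kHz, folds to fs − 11.7 kHz = 3.6 kHz.
Distinct values: {2.2 kHz, 3.6 kHz, 6 kHz, 6.4 kHz}.

2.2 kHz, 3.6 kHz, 6 kHz, 6.4 kHz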